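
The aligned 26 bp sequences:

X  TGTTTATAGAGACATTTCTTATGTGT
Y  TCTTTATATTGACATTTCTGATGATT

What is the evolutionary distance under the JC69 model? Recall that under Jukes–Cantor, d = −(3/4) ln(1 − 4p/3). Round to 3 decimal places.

The sequences differ at 6 of 26 sites (2, 9, 10, 20, 24, 25), so p = 6/26 ≈ 0.230769.
d = −(3/4) ln(1 − 4p/3) = −0.75 ln(1 − 0.307692) = −0.75 ln(0.692308)
  = −0.75 × (-0.367724) = 0.275793 substitutions/site.

0.276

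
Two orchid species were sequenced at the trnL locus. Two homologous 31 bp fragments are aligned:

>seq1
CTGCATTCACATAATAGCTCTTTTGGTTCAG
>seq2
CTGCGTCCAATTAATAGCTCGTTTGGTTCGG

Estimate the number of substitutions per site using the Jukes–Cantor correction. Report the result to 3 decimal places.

0.224

The sequences differ at 6 of 31 sites (5, 7, 10, 11, 21, 30), so p = 6/31 ≈ 0.193548.
d = −(3/4) ln(1 − 4p/3) = −0.75 ln(1 − 0.258064) = −0.75 ln(0.741936)
  = −0.75 × (-0.298492) = 0.223869 substitutions/site.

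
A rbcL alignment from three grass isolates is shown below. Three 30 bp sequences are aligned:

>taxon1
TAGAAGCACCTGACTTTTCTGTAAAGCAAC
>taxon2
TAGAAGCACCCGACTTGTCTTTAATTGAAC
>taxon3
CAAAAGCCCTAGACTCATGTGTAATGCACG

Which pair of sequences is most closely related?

taxon1–taxon2: 6/30 differ, p = 0.200, d = 0.233.
taxon1–taxon3: 11/30 differ, p = 0.367, d = 0.503.
taxon2–taxon3: 13/30 differ, p = 0.433, d = 0.647.
The smallest distance is between taxon1 and taxon2.

taxon1 and taxon2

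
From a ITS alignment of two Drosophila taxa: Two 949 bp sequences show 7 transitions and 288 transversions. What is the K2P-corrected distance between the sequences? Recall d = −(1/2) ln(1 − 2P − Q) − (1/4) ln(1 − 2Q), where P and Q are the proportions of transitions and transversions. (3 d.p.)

0.425

P = 7/949 ≈ 0.007376 and Q = 288/949 ≈ 0.303477.
Under the Kimura two-parameter model, d = −½ ln(1 − 2P − Q) − ¼ ln(1 − 2Q).
1 − 2P − Q = 0.681771, giving −½ ln(0.681771) = 0.191531.
1 − 2Q = 0.393046, giving −¼ ln(0.393046) = 0.233457.
d = 0.191531 + 0.233457 = 0.424988.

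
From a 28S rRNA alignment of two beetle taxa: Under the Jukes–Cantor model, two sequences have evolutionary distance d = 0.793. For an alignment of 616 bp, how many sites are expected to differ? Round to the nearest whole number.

Invert JC69: p = (3/4)(1 − e^(−4d/3)) = 0.75 × (1 − e^(-1.057333)) = 0.75 × (1 − 0.347381) = 0.489464.
Expected differing sites = pL ≈ 0.489464 × 616 = 301.509824 ≈ 302.

302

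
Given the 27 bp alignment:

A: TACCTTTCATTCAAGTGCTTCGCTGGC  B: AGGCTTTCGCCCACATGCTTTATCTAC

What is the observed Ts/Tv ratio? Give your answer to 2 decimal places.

Transitions are A↔G and C↔T; transversions are all other mismatches.
Transitions: 10. Transversions: 4.
R = 10/4 = 2.50.

2.50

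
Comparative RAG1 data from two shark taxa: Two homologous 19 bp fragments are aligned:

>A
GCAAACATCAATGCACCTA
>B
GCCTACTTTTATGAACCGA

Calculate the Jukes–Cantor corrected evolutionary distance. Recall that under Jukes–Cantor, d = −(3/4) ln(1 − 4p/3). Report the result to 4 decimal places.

The sequences differ at 7 of 19 sites (3, 4, 7, 9, 10, 14, 18), so p = 7/19 ≈ 0.368421.
d = −(3/4) ln(1 − 4p/3) = −0.75 ln(1 − 0.491228) = −0.75 ln(0.508772)
  = −0.75 × (-0.675755) = 0.506816 substitutions/site.

0.5068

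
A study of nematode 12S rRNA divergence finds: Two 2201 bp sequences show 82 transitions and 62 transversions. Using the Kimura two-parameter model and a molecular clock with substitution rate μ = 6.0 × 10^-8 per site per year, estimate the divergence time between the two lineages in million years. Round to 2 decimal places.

0.57

P = 82/2201 ≈ 0.037256 and Q = 62/2201 ≈ 0.028169.
Under the Kimura two-parameter model, d = −½ ln(1 − 2P − Q) − ¼ ln(1 − 2Q).
1 − 2P − Q = 0.897319, giving −½ ln(0.897319) = 0.054172.
1 − 2Q = 0.943662, giving −¼ ln(0.943662) = 0.014497.
d = 0.054172 + 0.014497 = 0.068669.
Under a molecular clock d = 2μt, so t = d/(2μ) = 0.068669 / (2 × 6.0 × 10^-8) = 0.57 million years.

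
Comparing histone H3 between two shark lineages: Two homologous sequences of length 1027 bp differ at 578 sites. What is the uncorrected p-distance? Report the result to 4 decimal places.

0.5628

p = 578/1027 = 0.562804… ≈ 0.5628 (to 4 d.p.).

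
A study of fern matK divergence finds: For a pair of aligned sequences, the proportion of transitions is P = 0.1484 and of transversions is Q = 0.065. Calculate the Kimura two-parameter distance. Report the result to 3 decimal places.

Under the Kimura two-parameter model, d = −½ ln(1 − 2P − Q) − ¼ ln(1 − 2Q).
1 − 2P − Q = 0.6382, giving −½ ln(0.6382) = 0.224552.
1 − 2Q = 0.87, giving −¼ ln(0.87) = 0.034816.
d = 0.224552 + 0.034816 = 0.259368.

0.259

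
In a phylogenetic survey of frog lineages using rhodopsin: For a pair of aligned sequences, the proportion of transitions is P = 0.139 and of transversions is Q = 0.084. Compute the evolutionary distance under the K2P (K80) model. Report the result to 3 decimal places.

Under the Kimura two-parameter model, d = −½ ln(1 − 2P − Q) − ¼ ln(1 − 2Q).
1 − 2P − Q = 0.638, giving −½ ln(0.638) = 0.224708.
1 − 2Q = 0.832, giving −¼ ln(0.832) = 0.045981.
d = 0.224708 + 0.045981 = 0.270689.

0.271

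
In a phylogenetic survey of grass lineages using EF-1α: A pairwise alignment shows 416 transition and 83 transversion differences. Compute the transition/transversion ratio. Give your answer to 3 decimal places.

R = 416/83 = 5.012048… ≈ 5.012 (to 3 d.p.).

5.012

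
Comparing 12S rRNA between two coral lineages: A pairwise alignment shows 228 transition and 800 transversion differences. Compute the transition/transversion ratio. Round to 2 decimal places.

R = 228/800 = 0.285 ≈ 0.29 (to 2 d.p.).

0.29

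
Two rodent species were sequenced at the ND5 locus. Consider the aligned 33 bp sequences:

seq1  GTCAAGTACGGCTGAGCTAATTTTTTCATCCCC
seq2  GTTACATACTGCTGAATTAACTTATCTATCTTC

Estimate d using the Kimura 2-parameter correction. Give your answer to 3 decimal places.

Of 33 sites, 9 differences are transitions and 3 are transversions, so P = 9/33 ≈ 0.272727 and Q = 3/33 ≈ 0.090909.
Under the Kimura two-parameter model, d = −½ ln(1 − 2P − Q) − ¼ ln(1 − 2Q).
1 − 2P − Q = 0.363637, giving −½ ln(0.363637) = 0.505800.
1 − 2Q = 0.818182, giving −¼ ln(0.818182) = 0.050168.
d = 0.505800 + 0.050168 = 0.555968.

0.556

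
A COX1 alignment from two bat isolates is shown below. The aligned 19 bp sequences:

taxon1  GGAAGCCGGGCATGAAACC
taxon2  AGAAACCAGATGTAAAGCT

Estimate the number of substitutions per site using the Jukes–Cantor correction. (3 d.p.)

0.749

The sequences differ at 9 of 19 sites (1, 5, 8, 10, 11, 12, 14, 17, 19), so p = 9/19 ≈ 0.473684.
d = −(3/4) ln(1 − 4p/3) = −0.75 ln(1 − 0.631579) = −0.75 ln(0.368421)
  = −0.75 × (-0.998529) = 0.748897 substitutions/site.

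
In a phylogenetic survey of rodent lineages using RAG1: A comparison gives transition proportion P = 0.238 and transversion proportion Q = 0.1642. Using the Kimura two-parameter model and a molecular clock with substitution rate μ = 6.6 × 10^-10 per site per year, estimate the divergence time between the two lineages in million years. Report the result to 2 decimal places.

Under the Kimura two-parameter model, d = −½ ln(1 − 2P − Q) − ¼ ln(1 − 2Q).
1 − 2P − Q = 0.3598, giving −½ ln(0.3598) = 0.511103.
1 − 2Q = 0.6716, giving −¼ ln(0.6716) = 0.099523.
d = 0.511103 + 0.099523 = 0.610626.
Under a molecular clock d = 2μt, so t = d/(2μ) = 0.610626 / (2 × 6.6 × 10^-10) = 462.60 million years.

462.60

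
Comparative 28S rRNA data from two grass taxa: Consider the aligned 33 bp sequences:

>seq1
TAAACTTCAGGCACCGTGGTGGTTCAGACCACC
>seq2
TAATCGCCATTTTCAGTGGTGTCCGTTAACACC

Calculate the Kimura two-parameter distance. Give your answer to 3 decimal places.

0.703

Of 33 sites, 4 differences are transitions and 11 are transversions, so P = 4/33 ≈ 0.121212 and Q = 11/33 ≈ 0.333333.
Under the Kimura two-parameter model, d = −½ ln(1 − 2P − Q) − ¼ ln(1 − 2Q).
1 − 2P − Q = 0.424243, giving −½ ln(0.424243) = 0.428724.
1 − 2Q = 0.333334, giving −¼ ln(0.333334) = 0.274653.
d = 0.428724 + 0.274653 = 0.703377.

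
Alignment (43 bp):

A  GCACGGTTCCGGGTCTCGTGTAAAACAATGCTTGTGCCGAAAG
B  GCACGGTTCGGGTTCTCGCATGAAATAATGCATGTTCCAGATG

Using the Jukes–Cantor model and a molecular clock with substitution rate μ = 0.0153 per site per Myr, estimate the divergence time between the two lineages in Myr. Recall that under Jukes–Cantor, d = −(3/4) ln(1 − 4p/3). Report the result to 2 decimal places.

The sequences differ at 11 of 43 sites, so p = 11/43 ≈ 0.255814.
d = −(3/4) ln(1 − 4p/3) = −0.75 ln(1 − 0.341085) = −0.75 ln(0.658915)
  = −0.75 × (-0.417161) = 0.312871 substitutions/site.
Under a molecular clock d = 2μt, so t = d/(2μ) = 0.312871 / (2 × 0.0153) = 10.22 Myr.

10.22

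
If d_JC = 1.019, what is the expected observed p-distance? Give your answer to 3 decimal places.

0.557

p = (3/4)(1 − e^(−4d/3)) = 0.75 × (1 − e^(-1.358667)) = 0.75 × (1 − 0.257003) = 0.557248.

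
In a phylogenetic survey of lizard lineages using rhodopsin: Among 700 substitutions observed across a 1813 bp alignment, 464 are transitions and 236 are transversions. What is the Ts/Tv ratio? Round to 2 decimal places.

1.97

R = 464/236 = 1.966101… ≈ 1.97 (to 2 d.p.).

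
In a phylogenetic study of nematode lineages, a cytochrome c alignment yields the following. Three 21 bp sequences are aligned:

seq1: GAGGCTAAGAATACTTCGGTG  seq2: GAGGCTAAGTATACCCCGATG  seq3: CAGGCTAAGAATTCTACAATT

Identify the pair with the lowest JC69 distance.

seq1–seq2: 4/21 differ, p = 0.190, d = 0.220.
seq1–seq3: 6/21 differ, p = 0.286, d = 0.360.
seq2–seq3: 7/21 differ, p = 0.333, d = 0.441.
The smallest distance is between seq1 and seq2.

seq1 and seq2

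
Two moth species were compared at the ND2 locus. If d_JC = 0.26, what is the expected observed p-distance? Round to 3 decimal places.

0.220

p = (3/4)(1 − e^(−4d/3)) = 0.75 × (1 − e^(-0.346667)) = 0.75 × (1 − 0.707041) = 0.219719.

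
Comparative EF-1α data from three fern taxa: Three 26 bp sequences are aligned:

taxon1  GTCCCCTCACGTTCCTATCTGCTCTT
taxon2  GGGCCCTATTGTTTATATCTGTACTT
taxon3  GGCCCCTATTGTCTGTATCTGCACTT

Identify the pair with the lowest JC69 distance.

taxon2 and taxon3

taxon1–taxon2: 9/26 differ, p = 0.346, d = 0.464.
taxon1–taxon3: 8/26 differ, p = 0.308, d = 0.396.
taxon2–taxon3: 4/26 differ, p = 0.154, d = 0.172.
The smallest distance is between taxon2 and taxon3.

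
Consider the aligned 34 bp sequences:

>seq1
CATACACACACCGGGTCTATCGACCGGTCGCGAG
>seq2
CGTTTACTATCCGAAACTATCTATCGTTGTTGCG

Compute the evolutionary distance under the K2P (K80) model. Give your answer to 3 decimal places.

0.743

Of 34 sites, 6 differences are transitions and 10 are transversions, so P = 6/34 ≈ 0.176471 and Q = 10/34 ≈ 0.294118.
Under the Kimura two-parameter model, d = −½ ln(1 − 2P − Q) − ¼ ln(1 − 2Q).
1 − 2P − Q = 0.35294, giving −½ ln(0.35294) = 0.520729.
1 − 2Q = 0.411764, giving −¼ ln(0.411764) = 0.221826.
d = 0.520729 + 0.221826 = 0.742555.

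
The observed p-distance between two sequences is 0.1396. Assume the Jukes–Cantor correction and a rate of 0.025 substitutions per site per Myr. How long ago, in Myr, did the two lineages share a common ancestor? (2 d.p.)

3.09

d = −(3/4) ln(1 − 4p/3) = −0.75 ln(1 − 0.186133) = −0.75 ln(0.813867)
  = −0.75 × (-0.205958) = 0.154469 substitutions/site.
Under a molecular clock d = 2μt, so t = d/(2μ) = 0.154469 / (2 × 0.025) = 3.09 Myr.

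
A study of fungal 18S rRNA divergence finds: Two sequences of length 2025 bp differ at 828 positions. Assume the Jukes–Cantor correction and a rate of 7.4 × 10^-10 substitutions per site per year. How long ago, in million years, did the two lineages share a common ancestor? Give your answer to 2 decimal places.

p = 828/2025 ≈ 0.408889.
d = −(3/4) ln(1 − 4p/3) = −0.75 ln(1 − 0.545185) = −0.75 ln(0.454815)
  = −0.75 × (-0.787865) = 0.590899 substitutions/site.
Under a molecular clock d = 2μt, so t = d/(2μ) = 0.590899 / (2 × 7.4 × 10^-10) = 399.26 million years.

399.26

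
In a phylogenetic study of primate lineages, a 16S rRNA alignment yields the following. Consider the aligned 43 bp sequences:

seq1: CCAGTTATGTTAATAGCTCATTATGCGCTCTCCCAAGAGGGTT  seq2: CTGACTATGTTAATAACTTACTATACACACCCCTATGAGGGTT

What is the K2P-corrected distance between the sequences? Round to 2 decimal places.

Of 43 sites, 11 differences are transitions and 2 are transversions, so P = 11/43 ≈ 0.255814 and Q = 2/43 ≈ 0.046512.
Under the Kimura two-parameter model, d = −½ ln(1 − 2P − Q) − ¼ ln(1 − 2Q).
1 − 2P − Q = 0.44186, giving −½ ln(0.44186) = 0.408381.
1 − 2Q = 0.906976, giving −¼ ln(0.906976) = 0.024410.
d = 0.408381 + 0.024410 = 0.432791.

0.43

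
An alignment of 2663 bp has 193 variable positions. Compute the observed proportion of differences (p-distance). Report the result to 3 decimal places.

p = 193/2663 = 0.072474… ≈ 0.072 (to 3 d.p.).

0.072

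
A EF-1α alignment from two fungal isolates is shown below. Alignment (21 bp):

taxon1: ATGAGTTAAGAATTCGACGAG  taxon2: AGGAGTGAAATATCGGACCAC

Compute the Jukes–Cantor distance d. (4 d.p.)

0.5319

The sequences differ at 8 of 21 sites (2, 7, 10, 11, 14, 15, 19, 21), so p = 8/21 ≈ 0.380952.
d = −(3/4) ln(1 − 4p/3) = −0.75 ln(1 − 0.507936) = −0.75 ln(0.492064)
  = −0.75 × (-0.709146) = 0.531860 substitutions/site.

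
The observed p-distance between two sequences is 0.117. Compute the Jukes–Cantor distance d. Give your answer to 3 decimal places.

0.127

d = −(3/4) ln(1 − 4p/3) = −0.75 ln(1 − 0.156) = −0.75 ln(0.844)
  = −0.75 × (-0.169603) = 0.127202 substitutions/site.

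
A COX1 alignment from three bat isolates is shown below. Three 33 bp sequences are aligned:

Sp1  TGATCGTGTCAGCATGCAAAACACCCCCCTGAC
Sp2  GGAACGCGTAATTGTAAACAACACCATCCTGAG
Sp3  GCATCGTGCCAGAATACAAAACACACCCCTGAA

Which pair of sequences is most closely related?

Sp1 and Sp3

Sp1–Sp2: 13/33 differ, p = 0.394, d = 0.559.
Sp1–Sp3: 7/33 differ, p = 0.212, d = 0.249.
Sp2–Sp3: 14/33 differ, p = 0.424, d = 0.625.
The smallest distance is between Sp1 and Sp3.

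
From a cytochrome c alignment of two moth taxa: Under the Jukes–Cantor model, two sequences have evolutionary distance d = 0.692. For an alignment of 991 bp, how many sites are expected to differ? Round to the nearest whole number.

448

Invert JC69: p = (3/4)(1 − e^(−4d/3)) = 0.75 × (1 − e^(-0.922667)) = 0.75 × (1 − 0.397458) = 0.451907.
Expected differing sites = pL ≈ 0.451907 × 991 = 447.839837 ≈ 448.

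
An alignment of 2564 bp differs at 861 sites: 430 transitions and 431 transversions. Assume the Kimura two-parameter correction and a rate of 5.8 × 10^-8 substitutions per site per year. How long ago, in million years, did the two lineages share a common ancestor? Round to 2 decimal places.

P = 430/2564 ≈ 0.167707 and Q = 431/2564 ≈ 0.168097.
Under the Kimura two-parameter model, d = −½ ln(1 − 2P − Q) − ¼ ln(1 − 2Q).
1 − 2P − Q = 0.496489, giving −½ ln(0.496489) = 0.350097.
1 − 2Q = 0.663806, giving −¼ ln(0.663806) = 0.102441.
d = 0.350097 + 0.102441 = 0.452538.
Under a molecular clock d = 2μt, so t = d/(2μ) = 0.452538 / (2 × 5.8 × 10^-8) = 3.90 million years.

3.90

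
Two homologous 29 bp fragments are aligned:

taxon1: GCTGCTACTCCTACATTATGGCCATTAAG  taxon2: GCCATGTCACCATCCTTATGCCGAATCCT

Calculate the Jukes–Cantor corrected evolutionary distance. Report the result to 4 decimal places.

0.8776

The sequences differ at 15 of 29 sites, so p = 15/29 ≈ 0.517241.
d = −(3/4) ln(1 − 4p/3) = −0.75 ln(1 − 0.689655) = −0.75 ln(0.310345)
  = −0.75 × (-1.170071) = 0.877553 substitutions/site.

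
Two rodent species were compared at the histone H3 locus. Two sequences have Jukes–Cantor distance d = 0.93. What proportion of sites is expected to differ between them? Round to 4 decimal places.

0.5330

p = (3/4)(1 − e^(−4d/3)) = 0.75 × (1 − e^(-1.24)) = 0.75 × (1 − 0.289384) = 0.532962.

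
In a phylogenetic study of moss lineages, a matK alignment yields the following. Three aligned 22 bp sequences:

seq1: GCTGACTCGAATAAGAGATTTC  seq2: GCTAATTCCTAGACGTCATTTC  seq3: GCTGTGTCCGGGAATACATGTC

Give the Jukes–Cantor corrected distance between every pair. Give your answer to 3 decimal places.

seq1–seq2: 8/22 sites differ → p ≈ 0.363636, d = −0.75 ln(1 − 0.484848) = 0.497470 ≈ 0.497.
seq1–seq3: 9/22 sites differ → p ≈ 0.409091, d = −0.75 ln(1 − 0.545455) = 0.591344 ≈ 0.591.
seq2–seq3: 9/22 sites differ → p ≈ 0.409091, d = −0.75 ln(1 − 0.545455) = 0.591344 ≈ 0.591.

d(seq1,seq2) = 0.497, d(seq1,seq3) = 0.591, d(seq2,seq3) = 0.591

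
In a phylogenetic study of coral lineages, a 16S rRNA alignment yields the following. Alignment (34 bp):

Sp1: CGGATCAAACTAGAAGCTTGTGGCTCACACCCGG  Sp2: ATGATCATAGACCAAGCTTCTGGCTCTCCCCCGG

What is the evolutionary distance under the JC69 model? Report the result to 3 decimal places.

The sequences differ at 10 of 34 sites (1, 2, 8, 10, 11, 12, 13, 20, 27, 29), so p = 10/34 ≈ 0.294118.
d = −(3/4) ln(1 − 4p/3) = −0.75 ln(1 − 0.392157) = −0.75 ln(0.607843)
  = −0.75 × (-0.497839) = 0.373379 substitutions/site.

0.373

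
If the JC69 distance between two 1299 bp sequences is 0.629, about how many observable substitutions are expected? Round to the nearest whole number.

Invert JC69: p = (3/4)(1 − e^(−4d/3)) = 0.75 × (1 − e^(-0.838667)) = 0.75 × (1 − 0.432286) = 0.425786.
Expected differing sites = pL ≈ 0.425786 × 1299 = 553.096014 ≈ 553.

553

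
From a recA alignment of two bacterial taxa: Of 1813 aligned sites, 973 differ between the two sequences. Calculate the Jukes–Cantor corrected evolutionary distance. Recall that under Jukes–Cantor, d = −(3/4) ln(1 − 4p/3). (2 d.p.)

p = 973/1813 ≈ 0.53668.
d = −(3/4) ln(1 − 4p/3) = −0.75 ln(1 − 0.715573) = −0.75 ln(0.284427)
  = −0.75 × (-1.257279) = 0.942959 substitutions/site.

0.94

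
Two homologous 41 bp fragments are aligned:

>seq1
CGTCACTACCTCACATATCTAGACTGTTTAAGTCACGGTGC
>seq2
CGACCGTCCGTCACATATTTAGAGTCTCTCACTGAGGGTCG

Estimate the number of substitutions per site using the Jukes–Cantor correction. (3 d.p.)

The sequences differ at 15 of 41 sites, so p = 15/41 ≈ 0.365854.
d = −(3/4) ln(1 − 4p/3) = −0.75 ln(1 − 0.487805) = −0.75 ln(0.512195)
  = −0.75 × (-0.669050) = 0.501788 substitutions/site.

0.502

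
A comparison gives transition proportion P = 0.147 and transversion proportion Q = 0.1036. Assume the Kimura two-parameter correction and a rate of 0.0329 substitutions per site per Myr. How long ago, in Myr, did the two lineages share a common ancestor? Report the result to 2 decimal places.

Under the Kimura two-parameter model, d = −½ ln(1 − 2P − Q) − ¼ ln(1 − 2Q).
1 − 2P − Q = 0.6024, giving −½ ln(0.6024) = 0.253417.
1 − 2Q = 0.7928, giving −¼ ln(0.7928) = 0.058046.
d = 0.253417 + 0.058046 = 0.311463.
Under a molecular clock d = 2μt, so t = d/(2μ) = 0.311463 / (2 × 0.0329) = 4.73 Myr.

4.73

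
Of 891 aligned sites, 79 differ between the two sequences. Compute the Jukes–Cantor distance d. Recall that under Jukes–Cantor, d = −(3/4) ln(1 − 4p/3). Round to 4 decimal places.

p = 79/891 ≈ 0.088664.
d = −(3/4) ln(1 − 4p/3) = −0.75 ln(1 − 0.118219) = −0.75 ln(0.881781)
  = −0.75 × (-0.125812) = 0.094359 substitutions/site.

0.0944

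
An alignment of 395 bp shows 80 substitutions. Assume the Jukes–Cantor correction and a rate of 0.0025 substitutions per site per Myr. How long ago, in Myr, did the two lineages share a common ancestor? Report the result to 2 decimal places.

p = 80/395 ≈ 0.202532.
d = −(3/4) ln(1 − 4p/3) = −0.75 ln(1 − 0.270043) = −0.75 ln(0.729957)
  = −0.75 × (-0.314770) = 0.236078 substitutions/site.
Under a molecular clock d = 2μt, so t = d/(2μ) = 0.236078 / (2 × 0.0025) = 47.22 Myr.

47.22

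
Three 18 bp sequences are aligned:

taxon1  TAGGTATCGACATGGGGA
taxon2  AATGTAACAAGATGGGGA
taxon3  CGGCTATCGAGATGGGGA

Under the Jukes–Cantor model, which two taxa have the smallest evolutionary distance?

taxon1–taxon2: 5/18 differ, p = 0.278, d = 0.347.
taxon1–taxon3: 4/18 differ, p = 0.222, d = 0.264.
taxon2–taxon3: 6/18 differ, p = 0.333, d = 0.441.
The smallest distance is between taxon1 and taxon3.

taxon1 and taxon3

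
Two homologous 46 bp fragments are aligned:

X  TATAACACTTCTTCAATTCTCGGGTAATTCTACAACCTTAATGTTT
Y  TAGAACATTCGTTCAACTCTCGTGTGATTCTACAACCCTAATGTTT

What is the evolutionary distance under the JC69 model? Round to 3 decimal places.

The sequences differ at 8 of 46 sites (3, 8, 10, 11, 17, 23, 26, 38), so p = 8/46 ≈ 0.173913.
d = −(3/4) ln(1 − 4p/3) = −0.75 ln(1 − 0.231884) = −0.75 ln(0.768116)
  = −0.75 × (-0.263815) = 0.197861 substitutions/site.

0.198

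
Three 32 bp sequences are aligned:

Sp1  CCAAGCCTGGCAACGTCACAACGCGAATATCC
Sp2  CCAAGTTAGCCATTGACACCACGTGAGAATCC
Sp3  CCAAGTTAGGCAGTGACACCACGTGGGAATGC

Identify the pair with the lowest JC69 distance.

Sp1–Sp2: 11/32 differ, p = 0.344, d = 0.460.
Sp1–Sp3: 12/32 differ, p = 0.375, d = 0.520.
Sp2–Sp3: 4/32 differ, p = 0.125, d = 0.137.
The smallest distance is between Sp2 and Sp3.

Sp2 and Sp3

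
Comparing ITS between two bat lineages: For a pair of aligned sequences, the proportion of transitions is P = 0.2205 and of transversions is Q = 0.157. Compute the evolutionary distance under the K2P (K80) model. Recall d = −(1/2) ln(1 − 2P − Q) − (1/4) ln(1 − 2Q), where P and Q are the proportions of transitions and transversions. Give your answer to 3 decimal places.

0.550

Under the Kimura two-parameter model, d = −½ ln(1 − 2P − Q) − ¼ ln(1 − 2Q).
1 − 2P − Q = 0.402, giving −½ ln(0.402) = 0.455652.
1 − 2Q = 0.686, giving −¼ ln(0.686) = 0.094219.
d = 0.455652 + 0.094219 = 0.549871.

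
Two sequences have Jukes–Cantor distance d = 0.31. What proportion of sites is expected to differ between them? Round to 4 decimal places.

p = (3/4)(1 − e^(−4d/3)) = 0.75 × (1 − e^(-0.413333)) = 0.75 × (1 − 0.661442) = 0.253919.

0.2539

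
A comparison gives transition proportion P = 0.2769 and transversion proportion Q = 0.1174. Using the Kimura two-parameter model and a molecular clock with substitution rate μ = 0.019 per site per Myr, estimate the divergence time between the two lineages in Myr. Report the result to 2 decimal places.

16.40

Under the Kimura two-parameter model, d = −½ ln(1 − 2P − Q) − ¼ ln(1 − 2Q).
1 − 2P − Q = 0.3288, giving −½ ln(0.3288) = 0.556153.
1 − 2Q = 0.7652, giving −¼ ln(0.7652) = 0.066905.
d = 0.556153 + 0.066905 = 0.623058.
Under a molecular clock d = 2μt, so t = d/(2μ) = 0.623058 / (2 × 0.019) = 16.40 Myr.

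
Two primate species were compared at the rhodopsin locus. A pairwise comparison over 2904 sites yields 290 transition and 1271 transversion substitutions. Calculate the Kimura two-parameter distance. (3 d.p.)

P = 290/2904 ≈ 0.099862 and Q = 1271/2904 ≈ 0.437672.
Under the Kimura two-parameter model, d = −½ ln(1 − 2P − Q) − ¼ ln(1 − 2Q).
1 − 2P − Q = 0.362604, giving −½ ln(0.362604) = 0.507222.
1 − 2Q = 0.124656, giving −¼ ln(0.124656) = 0.520549.
d = 0.507222 + 0.520549 = 1.027771.

1.028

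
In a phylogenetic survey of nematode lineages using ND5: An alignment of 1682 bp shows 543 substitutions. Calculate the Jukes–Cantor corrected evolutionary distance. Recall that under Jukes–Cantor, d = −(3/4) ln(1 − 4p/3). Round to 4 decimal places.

0.4222

p = 543/1682 ≈ 0.32283.
d = −(3/4) ln(1 − 4p/3) = −0.75 ln(1 − 0.43044) = −0.75 ln(0.56956)
  = −0.75 × (-0.562891) = 0.422168 substitutions/site.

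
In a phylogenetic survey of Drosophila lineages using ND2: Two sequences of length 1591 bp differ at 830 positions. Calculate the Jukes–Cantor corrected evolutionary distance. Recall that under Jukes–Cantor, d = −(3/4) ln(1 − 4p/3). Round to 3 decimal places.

0.892

p = 830/1591 ≈ 0.521684.
d = −(3/4) ln(1 − 4p/3) = −0.75 ln(1 − 0.695579) = −0.75 ln(0.304421)
  = −0.75 × (-1.189344) = 0.892008 substitutions/site.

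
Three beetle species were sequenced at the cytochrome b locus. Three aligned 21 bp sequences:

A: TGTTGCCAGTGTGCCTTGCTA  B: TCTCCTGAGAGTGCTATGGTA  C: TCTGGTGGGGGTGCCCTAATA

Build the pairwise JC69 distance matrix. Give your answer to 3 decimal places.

d(A,B) = 0.635, d(A,C) = 0.635, d(B,C) = 0.532

A–B: 9/21 sites differ → p ≈ 0.428571, d = −0.75 ln(1 − 0.571428) = 0.635472 ≈ 0.635.
A–C: 9/21 sites differ → p ≈ 0.428571, d = −0.75 ln(1 − 0.571428) = 0.635472 ≈ 0.635.
B–C: 8/21 sites differ → p ≈ 0.380952, d = −0.75 ln(1 − 0.507936) = 0.531860 ≈ 0.532.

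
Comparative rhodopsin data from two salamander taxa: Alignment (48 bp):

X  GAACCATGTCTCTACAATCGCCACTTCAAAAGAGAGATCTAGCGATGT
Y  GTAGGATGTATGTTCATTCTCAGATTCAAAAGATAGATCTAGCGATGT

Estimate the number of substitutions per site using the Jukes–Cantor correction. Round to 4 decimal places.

0.3041

The sequences differ at 12 of 48 sites, so p = 12/48 = 0.25.
d = −(3/4) ln(1 − 4p/3) = −0.75 ln(1 − 0.333333) = −0.75 ln(0.666667)
  = −0.75 × (-0.405465) = 0.304099 substitutions/site.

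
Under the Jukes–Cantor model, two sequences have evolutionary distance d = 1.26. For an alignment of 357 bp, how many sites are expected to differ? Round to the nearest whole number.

218

Invert JC69: p = (3/4)(1 − e^(−4d/3)) = 0.75 × (1 − e^(-1.68)) = 0.75 × (1 − 0.186374) = 0.610220.
Expected differing sites = pL ≈ 0.610220 × 357 = 217.84854 ≈ 218.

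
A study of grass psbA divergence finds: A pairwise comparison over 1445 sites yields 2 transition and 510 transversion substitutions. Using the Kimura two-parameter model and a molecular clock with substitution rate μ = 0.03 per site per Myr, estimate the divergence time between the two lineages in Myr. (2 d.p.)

8.76

P = 2/1445 ≈ 0.001384 and Q = 510/1445 ≈ 0.352941.
Under the Kimura two-parameter model, d = −½ ln(1 − 2P − Q) − ¼ ln(1 − 2Q).
1 − 2P − Q = 0.644291, giving −½ ln(0.644291) = 0.219802.
1 − 2Q = 0.294118, giving −¼ ln(0.294118) = 0.305944.
d = 0.219802 + 0.305944 = 0.525746.
Under a molecular clock d = 2μt, so t = d/(2μ) = 0.525746 / (2 × 0.03) = 8.76 Myr.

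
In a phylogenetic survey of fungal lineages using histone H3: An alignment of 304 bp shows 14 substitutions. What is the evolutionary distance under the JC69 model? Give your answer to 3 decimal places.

0.048

p = 14/304 ≈ 0.046053.
d = −(3/4) ln(1 − 4p/3) = −0.75 ln(1 − 0.061404) = −0.75 ln(0.938596)
  = −0.75 × (-0.063370) = 0.047528 substitutions/site.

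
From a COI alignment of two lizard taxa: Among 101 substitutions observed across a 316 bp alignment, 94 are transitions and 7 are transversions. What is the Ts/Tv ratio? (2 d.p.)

R = 94/7 = 13.428571… ≈ 13.43 (to 2 d.p.).

13.43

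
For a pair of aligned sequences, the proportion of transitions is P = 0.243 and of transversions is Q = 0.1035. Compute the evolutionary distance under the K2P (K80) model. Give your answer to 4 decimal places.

0.5032

Under the Kimura two-parameter model, d = −½ ln(1 − 2P − Q) − ¼ ln(1 − 2Q).
1 − 2P − Q = 0.4105, giving −½ ln(0.4105) = 0.445190.
1 − 2Q = 0.793, giving −¼ ln(0.793) = 0.057983.
d = 0.445190 + 0.057983 = 0.503173.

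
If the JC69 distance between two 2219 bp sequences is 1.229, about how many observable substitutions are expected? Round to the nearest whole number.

Invert JC69: p = (3/4)(1 − e^(−4d/3)) = 0.75 × (1 − e^(-1.638667)) = 0.75 × (1 − 0.194239) = 0.604321.
Expected differing sites = pL ≈ 0.604321 × 2219 = 1340.988299 ≈ 1341.

1341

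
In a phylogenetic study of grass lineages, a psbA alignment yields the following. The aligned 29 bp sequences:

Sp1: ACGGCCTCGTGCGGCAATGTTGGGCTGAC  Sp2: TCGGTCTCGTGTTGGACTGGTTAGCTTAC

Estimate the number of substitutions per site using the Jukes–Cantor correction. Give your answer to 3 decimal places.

The sequences differ at 10 of 29 sites (1, 5, 12, 13, 15, 17, 20, 22, 23, 27), so p = 10/29 ≈ 0.344828.
d = −(3/4) ln(1 − 4p/3) = −0.75 ln(1 − 0.459771) = −0.75 ln(0.540229)
  = −0.75 × (-0.615762) = 0.461822 substitutions/site.

0.462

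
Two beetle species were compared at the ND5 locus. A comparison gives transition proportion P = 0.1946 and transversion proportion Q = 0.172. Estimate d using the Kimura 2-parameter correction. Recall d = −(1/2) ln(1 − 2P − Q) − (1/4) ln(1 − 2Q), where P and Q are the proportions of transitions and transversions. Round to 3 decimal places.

Under the Kimura two-parameter model, d = −½ ln(1 − 2P − Q) − ¼ ln(1 − 2Q).
1 − 2P − Q = 0.4388, giving −½ ln(0.4388) = 0.411856.
1 − 2Q = 0.656, giving −¼ ln(0.656) = 0.105399.
d = 0.411856 + 0.105399 = 0.517255.

0.517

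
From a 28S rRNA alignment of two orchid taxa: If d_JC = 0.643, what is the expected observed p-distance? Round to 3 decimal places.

p = (3/4)(1 − e^(−4d/3)) = 0.75 × (1 − e^(-0.857333)) = 0.75 × (1 − 0.424292) = 0.431781.

0.432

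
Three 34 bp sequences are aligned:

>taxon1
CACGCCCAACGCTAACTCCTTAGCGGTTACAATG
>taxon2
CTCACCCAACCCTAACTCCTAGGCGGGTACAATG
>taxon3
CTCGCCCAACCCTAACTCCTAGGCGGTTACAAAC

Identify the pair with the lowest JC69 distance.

taxon1–taxon2: 6/34 differ, p = 0.176, d = 0.201.
taxon1–taxon3: 6/34 differ, p = 0.176, d = 0.201.
taxon2–taxon3: 4/34 differ, p = 0.118, d = 0.128.
The smallest distance is between taxon2 and taxon3.

taxon2 and taxon3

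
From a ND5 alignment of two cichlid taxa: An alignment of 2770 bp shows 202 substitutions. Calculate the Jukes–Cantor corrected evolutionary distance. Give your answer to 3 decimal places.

0.077

p = 202/2770 ≈ 0.072924.
d = −(3/4) ln(1 − 4p/3) = −0.75 ln(1 − 0.097232) = −0.75 ln(0.902768)
  = −0.75 × (-0.102290) = 0.076718 substitutions/site.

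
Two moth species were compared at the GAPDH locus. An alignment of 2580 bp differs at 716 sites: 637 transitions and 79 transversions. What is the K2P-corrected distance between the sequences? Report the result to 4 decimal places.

P = 637/2580 ≈ 0.246899 and Q = 79/2580 ≈ 0.03062.
Under the Kimura two-parameter model, d = −½ ln(1 − 2P − Q) − ¼ ln(1 − 2Q).
1 − 2P − Q = 0.475582, giving −½ ln(0.475582) = 0.371608.
1 − 2Q = 0.93876, giving −¼ ln(0.93876) = 0.015799.
d = 0.371608 + 0.015799 = 0.387407.

0.3874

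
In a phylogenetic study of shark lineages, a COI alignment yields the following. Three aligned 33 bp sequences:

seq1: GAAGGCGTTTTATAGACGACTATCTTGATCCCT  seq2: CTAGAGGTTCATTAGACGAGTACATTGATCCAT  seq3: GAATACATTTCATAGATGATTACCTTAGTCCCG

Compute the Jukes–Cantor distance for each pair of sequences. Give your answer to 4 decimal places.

d(seq1,seq2) = 0.4408, d(seq1,seq3) = 0.3882, d(seq2,seq3) = 0.6987

seq1–seq2: 11/33 sites differ → p ≈ 0.333333, d = −0.75 ln(1 − 0.444444) = 0.440839 ≈ 0.4408.
seq1–seq3: 10/33 sites differ → p ≈ 0.30303, d = −0.75 ln(1 − 0.40404) = 0.388186 ≈ 0.3882.
seq2–seq3: 15/33 sites differ → p ≈ 0.454545, d = −0.75 ln(1 − 0.60606) = 0.698667 ≈ 0.6987.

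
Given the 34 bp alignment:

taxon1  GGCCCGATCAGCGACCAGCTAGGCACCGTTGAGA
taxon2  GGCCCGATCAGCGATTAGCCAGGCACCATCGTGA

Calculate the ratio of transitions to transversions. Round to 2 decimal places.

5.00

Transitions are A↔G and C↔T; transversions are all other mismatches.
Transitions: 5. Transversions: 1.
R = 5/1 = 5.00.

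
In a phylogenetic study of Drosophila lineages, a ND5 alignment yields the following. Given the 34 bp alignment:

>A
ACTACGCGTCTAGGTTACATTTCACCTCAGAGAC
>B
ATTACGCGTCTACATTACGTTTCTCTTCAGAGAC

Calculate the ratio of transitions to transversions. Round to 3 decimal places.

2.000

Transitions are A↔G and C↔T; transversions are all other mismatches.
Transitions: 4. Transversions: 2.
R = 4/2 = 2.000.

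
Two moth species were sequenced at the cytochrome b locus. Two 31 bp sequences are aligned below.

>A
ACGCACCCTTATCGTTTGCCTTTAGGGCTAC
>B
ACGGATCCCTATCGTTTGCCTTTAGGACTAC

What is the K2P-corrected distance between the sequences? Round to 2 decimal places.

Of 31 sites, 3 differences are transitions and 1 are transversions, so P = 3/31 ≈ 0.096774 and Q = 1/31 ≈ 0.032258.
Under the Kimura two-parameter model, d = −½ ln(1 − 2P − Q) − ¼ ln(1 − 2Q).
1 − 2P − Q = 0.774194, giving −½ ln(0.774194) = 0.127966.
1 − 2Q = 0.935484, giving −¼ ln(0.935484) = 0.016673.
d = 0.127966 + 0.016673 = 0.144639.

0.14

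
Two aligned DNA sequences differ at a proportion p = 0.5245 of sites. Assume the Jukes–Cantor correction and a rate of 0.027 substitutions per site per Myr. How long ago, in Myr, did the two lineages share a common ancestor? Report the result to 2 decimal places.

d = −(3/4) ln(1 − 4p/3) = −0.75 ln(1 − 0.699333) = −0.75 ln(0.300667)
  = −0.75 × (-1.201752) = 0.901314 substitutions/site.
Under a molecular clock d = 2μt, so t = d/(2μ) = 0.901314 / (2 × 0.027) = 16.69 Myr.

16.69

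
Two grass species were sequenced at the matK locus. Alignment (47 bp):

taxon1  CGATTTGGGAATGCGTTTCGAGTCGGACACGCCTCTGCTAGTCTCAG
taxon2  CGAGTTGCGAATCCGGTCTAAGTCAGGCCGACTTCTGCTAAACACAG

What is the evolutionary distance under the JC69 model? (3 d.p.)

The sequences differ at 16 of 47 sites, so p = 16/47 ≈ 0.340426.
d = −(3/4) ln(1 − 4p/3) = −0.75 ln(1 − 0.453901) = −0.75 ln(0.546099)
  = −0.75 × (-0.604955) = 0.453716 substitutions/site.

0.454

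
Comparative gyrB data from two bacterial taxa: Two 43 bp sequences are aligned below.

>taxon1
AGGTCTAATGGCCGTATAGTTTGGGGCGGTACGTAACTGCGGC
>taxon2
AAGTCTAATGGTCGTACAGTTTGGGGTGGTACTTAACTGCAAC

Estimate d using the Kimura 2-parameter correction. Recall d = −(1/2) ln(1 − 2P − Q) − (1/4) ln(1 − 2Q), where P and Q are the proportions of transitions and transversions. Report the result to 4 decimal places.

0.1919

Of 43 sites, 6 differences are transitions and 1 are transversions, so P = 6/43 ≈ 0.139535 and Q = 1/43 ≈ 0.023256.
Under the Kimura two-parameter model, d = −½ ln(1 − 2P − Q) − ¼ ln(1 − 2Q).
1 − 2P − Q = 0.697674, giving −½ ln(0.697674) = 0.180002.
1 − 2Q = 0.953488, giving −¼ ln(0.953488) = 0.011907.
d = 0.180002 + 0.011907 = 0.191909.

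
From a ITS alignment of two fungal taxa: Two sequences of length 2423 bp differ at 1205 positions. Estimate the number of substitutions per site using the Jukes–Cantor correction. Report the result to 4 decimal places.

0.8160

p = 1205/2423 ≈ 0.497317.
d = −(3/4) ln(1 − 4p/3) = −0.75 ln(1 − 0.663089) = −0.75 ln(0.336911)
  = −0.75 × (-1.087936) = 0.815952 substitutions/site.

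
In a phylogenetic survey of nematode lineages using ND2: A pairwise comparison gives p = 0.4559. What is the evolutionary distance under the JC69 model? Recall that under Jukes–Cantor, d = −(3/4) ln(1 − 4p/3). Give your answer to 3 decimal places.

d = −(3/4) ln(1 − 4p/3) = −0.75 ln(1 − 0.607867) = −0.75 ln(0.392133)
  = −0.75 × (-0.936154) = 0.702116 substitutions/site.

0.702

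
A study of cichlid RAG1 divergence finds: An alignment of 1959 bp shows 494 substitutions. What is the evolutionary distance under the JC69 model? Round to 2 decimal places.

0.31

p = 494/1959 ≈ 0.252169.
d = −(3/4) ln(1 − 4p/3) = −0.75 ln(1 − 0.336225) = −0.75 ln(0.663775)
  = −0.75 × (-0.409812) = 0.307359 substitutions/site.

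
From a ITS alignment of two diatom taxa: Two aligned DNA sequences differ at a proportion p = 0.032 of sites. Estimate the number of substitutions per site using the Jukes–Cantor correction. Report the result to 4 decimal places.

0.0327

d = −(3/4) ln(1 − 4p/3) = −0.75 ln(1 − 0.042667) = −0.75 ln(0.957333)
  = −0.75 × (-0.043604) = 0.032703 substitutions/site.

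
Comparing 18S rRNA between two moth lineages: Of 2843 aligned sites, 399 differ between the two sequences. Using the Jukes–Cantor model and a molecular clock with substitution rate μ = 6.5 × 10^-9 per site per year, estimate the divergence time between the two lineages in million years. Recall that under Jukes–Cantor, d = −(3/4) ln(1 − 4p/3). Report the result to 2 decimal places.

p = 399/2843 ≈ 0.140345.
d = −(3/4) ln(1 − 4p/3) = −0.75 ln(1 − 0.187127) = −0.75 ln(0.812873)
  = −0.75 × (-0.207180) = 0.155385 substitutions/site.
Under a molecular clock d = 2μt, so t = d/(2μ) = 0.155385 / (2 × 6.5 × 10^-9) = 11.95 million years.

11.95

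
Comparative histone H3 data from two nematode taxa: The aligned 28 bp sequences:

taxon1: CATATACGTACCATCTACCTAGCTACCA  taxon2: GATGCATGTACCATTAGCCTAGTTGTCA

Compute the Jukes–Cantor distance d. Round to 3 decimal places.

The sequences differ at 10 of 28 sites (1, 4, 5, 7, 15, 16, 17, 23, 25, 26), so p = 10/28 ≈ 0.357143.
d = −(3/4) ln(1 − 4p/3) = −0.75 ln(1 − 0.476191) = −0.75 ln(0.523809)
  = −0.75 × (-0.646628) = 0.484971 substitutions/site.

0.485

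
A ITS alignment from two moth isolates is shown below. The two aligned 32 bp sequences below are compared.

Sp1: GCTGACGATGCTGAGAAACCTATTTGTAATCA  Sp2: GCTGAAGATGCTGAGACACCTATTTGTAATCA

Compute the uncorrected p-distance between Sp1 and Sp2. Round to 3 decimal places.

The sequences differ at 2 of 32 positions (sites 6, 17).
p = 2/32 = 0.0625 ≈ 0.063 (to 3 d.p.).

0.063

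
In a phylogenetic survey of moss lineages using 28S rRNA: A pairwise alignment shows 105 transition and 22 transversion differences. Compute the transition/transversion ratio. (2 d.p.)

4.77

R = 105/22 = 4.772727… ≈ 4.77 (to 2 d.p.).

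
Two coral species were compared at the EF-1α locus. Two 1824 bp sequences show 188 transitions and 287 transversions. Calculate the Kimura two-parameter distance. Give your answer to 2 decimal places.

0.32

P = 188/1824 ≈ 0.10307 and Q = 287/1824 ≈ 0.157346.
Under the Kimura two-parameter model, d = −½ ln(1 − 2P − Q) − ¼ ln(1 − 2Q).
1 − 2P − Q = 0.636514, giving −½ ln(0.636514) = 0.225874.
1 − 2Q = 0.685308, giving −¼ ln(0.685308) = 0.094472.
d = 0.225874 + 0.094472 = 0.320346.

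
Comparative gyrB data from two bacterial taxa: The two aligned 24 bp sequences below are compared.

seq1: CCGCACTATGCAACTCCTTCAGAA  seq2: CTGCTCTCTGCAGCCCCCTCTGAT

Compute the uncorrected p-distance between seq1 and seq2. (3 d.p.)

The sequences differ at 8 of 24 positions (sites 2, 5, 8, 13, 15, 18, 21, 24).
p = 8/24 = 0.333333… ≈ 0.333 (to 3 d.p.).

0.333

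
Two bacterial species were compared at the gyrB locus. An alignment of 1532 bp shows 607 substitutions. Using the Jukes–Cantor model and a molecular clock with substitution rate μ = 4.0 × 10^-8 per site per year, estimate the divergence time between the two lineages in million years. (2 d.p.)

7.04

p = 607/1532 ≈ 0.396214.
d = −(3/4) ln(1 − 4p/3) = −0.75 ln(1 − 0.528285) = −0.75 ln(0.471715)
  = −0.75 × (-0.751380) = 0.563535 substitutions/site.
Under a molecular clock d = 2μt, so t = d/(2μ) = 0.563535 / (2 × 4.0 × 10^-8) = 7.04 million years.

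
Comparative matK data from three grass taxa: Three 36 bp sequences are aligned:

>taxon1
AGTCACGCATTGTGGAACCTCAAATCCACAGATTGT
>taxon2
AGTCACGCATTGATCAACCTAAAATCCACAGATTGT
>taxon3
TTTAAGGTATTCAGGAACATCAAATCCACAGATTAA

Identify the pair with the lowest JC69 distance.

taxon1 and taxon2

taxon1–taxon2: 4/36 differ, p = 0.111, d = 0.120.
taxon1–taxon3: 10/36 differ, p = 0.278, d = 0.347.
taxon2–taxon3: 12/36 differ, p = 0.333, d = 0.441.
The smallest distance is between taxon1 and taxon2.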